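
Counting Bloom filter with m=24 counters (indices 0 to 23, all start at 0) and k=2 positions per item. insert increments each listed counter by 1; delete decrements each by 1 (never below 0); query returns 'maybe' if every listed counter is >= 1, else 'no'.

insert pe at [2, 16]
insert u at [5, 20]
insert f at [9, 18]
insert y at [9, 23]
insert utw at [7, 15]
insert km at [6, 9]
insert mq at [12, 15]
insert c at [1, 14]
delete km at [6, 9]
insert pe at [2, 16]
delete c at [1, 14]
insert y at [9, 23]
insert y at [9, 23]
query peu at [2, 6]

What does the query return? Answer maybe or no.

Answer: no

Derivation:
Step 1: insert pe at [2, 16] -> counters=[0,0,1,0,0,0,0,0,0,0,0,0,0,0,0,0,1,0,0,0,0,0,0,0]
Step 2: insert u at [5, 20] -> counters=[0,0,1,0,0,1,0,0,0,0,0,0,0,0,0,0,1,0,0,0,1,0,0,0]
Step 3: insert f at [9, 18] -> counters=[0,0,1,0,0,1,0,0,0,1,0,0,0,0,0,0,1,0,1,0,1,0,0,0]
Step 4: insert y at [9, 23] -> counters=[0,0,1,0,0,1,0,0,0,2,0,0,0,0,0,0,1,0,1,0,1,0,0,1]
Step 5: insert utw at [7, 15] -> counters=[0,0,1,0,0,1,0,1,0,2,0,0,0,0,0,1,1,0,1,0,1,0,0,1]
Step 6: insert km at [6, 9] -> counters=[0,0,1,0,0,1,1,1,0,3,0,0,0,0,0,1,1,0,1,0,1,0,0,1]
Step 7: insert mq at [12, 15] -> counters=[0,0,1,0,0,1,1,1,0,3,0,0,1,0,0,2,1,0,1,0,1,0,0,1]
Step 8: insert c at [1, 14] -> counters=[0,1,1,0,0,1,1,1,0,3,0,0,1,0,1,2,1,0,1,0,1,0,0,1]
Step 9: delete km at [6, 9] -> counters=[0,1,1,0,0,1,0,1,0,2,0,0,1,0,1,2,1,0,1,0,1,0,0,1]
Step 10: insert pe at [2, 16] -> counters=[0,1,2,0,0,1,0,1,0,2,0,0,1,0,1,2,2,0,1,0,1,0,0,1]
Step 11: delete c at [1, 14] -> counters=[0,0,2,0,0,1,0,1,0,2,0,0,1,0,0,2,2,0,1,0,1,0,0,1]
Step 12: insert y at [9, 23] -> counters=[0,0,2,0,0,1,0,1,0,3,0,0,1,0,0,2,2,0,1,0,1,0,0,2]
Step 13: insert y at [9, 23] -> counters=[0,0,2,0,0,1,0,1,0,4,0,0,1,0,0,2,2,0,1,0,1,0,0,3]
Query peu: check counters[2]=2 counters[6]=0 -> no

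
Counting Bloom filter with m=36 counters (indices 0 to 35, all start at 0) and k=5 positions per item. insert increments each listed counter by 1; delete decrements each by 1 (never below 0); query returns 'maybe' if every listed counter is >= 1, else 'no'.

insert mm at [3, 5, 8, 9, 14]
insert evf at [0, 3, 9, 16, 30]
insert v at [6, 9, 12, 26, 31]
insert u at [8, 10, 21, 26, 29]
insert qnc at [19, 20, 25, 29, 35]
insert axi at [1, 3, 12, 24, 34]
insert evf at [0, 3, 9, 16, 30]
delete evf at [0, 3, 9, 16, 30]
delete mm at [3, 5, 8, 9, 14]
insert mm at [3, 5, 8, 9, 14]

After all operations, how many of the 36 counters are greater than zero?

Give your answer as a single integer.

Answer: 22

Derivation:
Step 1: insert mm at [3, 5, 8, 9, 14] -> counters=[0,0,0,1,0,1,0,0,1,1,0,0,0,0,1,0,0,0,0,0,0,0,0,0,0,0,0,0,0,0,0,0,0,0,0,0]
Step 2: insert evf at [0, 3, 9, 16, 30] -> counters=[1,0,0,2,0,1,0,0,1,2,0,0,0,0,1,0,1,0,0,0,0,0,0,0,0,0,0,0,0,0,1,0,0,0,0,0]
Step 3: insert v at [6, 9, 12, 26, 31] -> counters=[1,0,0,2,0,1,1,0,1,3,0,0,1,0,1,0,1,0,0,0,0,0,0,0,0,0,1,0,0,0,1,1,0,0,0,0]
Step 4: insert u at [8, 10, 21, 26, 29] -> counters=[1,0,0,2,0,1,1,0,2,3,1,0,1,0,1,0,1,0,0,0,0,1,0,0,0,0,2,0,0,1,1,1,0,0,0,0]
Step 5: insert qnc at [19, 20, 25, 29, 35] -> counters=[1,0,0,2,0,1,1,0,2,3,1,0,1,0,1,0,1,0,0,1,1,1,0,0,0,1,2,0,0,2,1,1,0,0,0,1]
Step 6: insert axi at [1, 3, 12, 24, 34] -> counters=[1,1,0,3,0,1,1,0,2,3,1,0,2,0,1,0,1,0,0,1,1,1,0,0,1,1,2,0,0,2,1,1,0,0,1,1]
Step 7: insert evf at [0, 3, 9, 16, 30] -> counters=[2,1,0,4,0,1,1,0,2,4,1,0,2,0,1,0,2,0,0,1,1,1,0,0,1,1,2,0,0,2,2,1,0,0,1,1]
Step 8: delete evf at [0, 3, 9, 16, 30] -> counters=[1,1,0,3,0,1,1,0,2,3,1,0,2,0,1,0,1,0,0,1,1,1,0,0,1,1,2,0,0,2,1,1,0,0,1,1]
Step 9: delete mm at [3, 5, 8, 9, 14] -> counters=[1,1,0,2,0,0,1,0,1,2,1,0,2,0,0,0,1,0,0,1,1,1,0,0,1,1,2,0,0,2,1,1,0,0,1,1]
Step 10: insert mm at [3, 5, 8, 9, 14] -> counters=[1,1,0,3,0,1,1,0,2,3,1,0,2,0,1,0,1,0,0,1,1,1,0,0,1,1,2,0,0,2,1,1,0,0,1,1]
Final counters=[1,1,0,3,0,1,1,0,2,3,1,0,2,0,1,0,1,0,0,1,1,1,0,0,1,1,2,0,0,2,1,1,0,0,1,1] -> 22 nonzero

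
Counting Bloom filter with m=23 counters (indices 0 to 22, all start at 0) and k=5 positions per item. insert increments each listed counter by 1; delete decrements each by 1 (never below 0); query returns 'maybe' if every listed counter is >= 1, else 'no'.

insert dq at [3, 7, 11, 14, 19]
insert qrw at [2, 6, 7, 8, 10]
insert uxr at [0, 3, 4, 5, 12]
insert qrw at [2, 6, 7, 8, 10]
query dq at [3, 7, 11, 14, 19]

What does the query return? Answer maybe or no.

Answer: maybe

Derivation:
Step 1: insert dq at [3, 7, 11, 14, 19] -> counters=[0,0,0,1,0,0,0,1,0,0,0,1,0,0,1,0,0,0,0,1,0,0,0]
Step 2: insert qrw at [2, 6, 7, 8, 10] -> counters=[0,0,1,1,0,0,1,2,1,0,1,1,0,0,1,0,0,0,0,1,0,0,0]
Step 3: insert uxr at [0, 3, 4, 5, 12] -> counters=[1,0,1,2,1,1,1,2,1,0,1,1,1,0,1,0,0,0,0,1,0,0,0]
Step 4: insert qrw at [2, 6, 7, 8, 10] -> counters=[1,0,2,2,1,1,2,3,2,0,2,1,1,0,1,0,0,0,0,1,0,0,0]
Query dq: check counters[3]=2 counters[7]=3 counters[11]=1 counters[14]=1 counters[19]=1 -> maybe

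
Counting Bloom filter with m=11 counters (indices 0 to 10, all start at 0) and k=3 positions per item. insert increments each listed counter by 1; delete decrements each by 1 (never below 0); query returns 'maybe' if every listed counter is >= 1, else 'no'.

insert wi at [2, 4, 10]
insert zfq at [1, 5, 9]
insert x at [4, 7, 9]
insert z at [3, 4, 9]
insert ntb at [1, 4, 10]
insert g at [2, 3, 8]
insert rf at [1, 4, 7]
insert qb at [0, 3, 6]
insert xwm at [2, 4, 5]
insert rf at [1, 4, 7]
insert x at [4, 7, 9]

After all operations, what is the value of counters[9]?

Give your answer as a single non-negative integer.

Answer: 4

Derivation:
Step 1: insert wi at [2, 4, 10] -> counters=[0,0,1,0,1,0,0,0,0,0,1]
Step 2: insert zfq at [1, 5, 9] -> counters=[0,1,1,0,1,1,0,0,0,1,1]
Step 3: insert x at [4, 7, 9] -> counters=[0,1,1,0,2,1,0,1,0,2,1]
Step 4: insert z at [3, 4, 9] -> counters=[0,1,1,1,3,1,0,1,0,3,1]
Step 5: insert ntb at [1, 4, 10] -> counters=[0,2,1,1,4,1,0,1,0,3,2]
Step 6: insert g at [2, 3, 8] -> counters=[0,2,2,2,4,1,0,1,1,3,2]
Step 7: insert rf at [1, 4, 7] -> counters=[0,3,2,2,5,1,0,2,1,3,2]
Step 8: insert qb at [0, 3, 6] -> counters=[1,3,2,3,5,1,1,2,1,3,2]
Step 9: insert xwm at [2, 4, 5] -> counters=[1,3,3,3,6,2,1,2,1,3,2]
Step 10: insert rf at [1, 4, 7] -> counters=[1,4,3,3,7,2,1,3,1,3,2]
Step 11: insert x at [4, 7, 9] -> counters=[1,4,3,3,8,2,1,4,1,4,2]
Final counters=[1,4,3,3,8,2,1,4,1,4,2] -> counters[9]=4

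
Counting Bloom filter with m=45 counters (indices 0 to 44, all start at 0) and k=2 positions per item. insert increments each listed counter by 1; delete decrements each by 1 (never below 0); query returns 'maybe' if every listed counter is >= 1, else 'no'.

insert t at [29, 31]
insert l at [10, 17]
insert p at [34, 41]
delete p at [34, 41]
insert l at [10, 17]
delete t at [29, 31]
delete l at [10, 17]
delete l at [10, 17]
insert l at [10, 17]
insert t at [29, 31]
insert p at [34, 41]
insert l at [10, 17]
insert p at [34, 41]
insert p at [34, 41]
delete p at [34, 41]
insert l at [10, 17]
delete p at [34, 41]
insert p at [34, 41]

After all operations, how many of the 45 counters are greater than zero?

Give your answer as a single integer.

Step 1: insert t at [29, 31] -> counters=[0,0,0,0,0,0,0,0,0,0,0,0,0,0,0,0,0,0,0,0,0,0,0,0,0,0,0,0,0,1,0,1,0,0,0,0,0,0,0,0,0,0,0,0,0]
Step 2: insert l at [10, 17] -> counters=[0,0,0,0,0,0,0,0,0,0,1,0,0,0,0,0,0,1,0,0,0,0,0,0,0,0,0,0,0,1,0,1,0,0,0,0,0,0,0,0,0,0,0,0,0]
Step 3: insert p at [34, 41] -> counters=[0,0,0,0,0,0,0,0,0,0,1,0,0,0,0,0,0,1,0,0,0,0,0,0,0,0,0,0,0,1,0,1,0,0,1,0,0,0,0,0,0,1,0,0,0]
Step 4: delete p at [34, 41] -> counters=[0,0,0,0,0,0,0,0,0,0,1,0,0,0,0,0,0,1,0,0,0,0,0,0,0,0,0,0,0,1,0,1,0,0,0,0,0,0,0,0,0,0,0,0,0]
Step 5: insert l at [10, 17] -> counters=[0,0,0,0,0,0,0,0,0,0,2,0,0,0,0,0,0,2,0,0,0,0,0,0,0,0,0,0,0,1,0,1,0,0,0,0,0,0,0,0,0,0,0,0,0]
Step 6: delete t at [29, 31] -> counters=[0,0,0,0,0,0,0,0,0,0,2,0,0,0,0,0,0,2,0,0,0,0,0,0,0,0,0,0,0,0,0,0,0,0,0,0,0,0,0,0,0,0,0,0,0]
Step 7: delete l at [10, 17] -> counters=[0,0,0,0,0,0,0,0,0,0,1,0,0,0,0,0,0,1,0,0,0,0,0,0,0,0,0,0,0,0,0,0,0,0,0,0,0,0,0,0,0,0,0,0,0]
Step 8: delete l at [10, 17] -> counters=[0,0,0,0,0,0,0,0,0,0,0,0,0,0,0,0,0,0,0,0,0,0,0,0,0,0,0,0,0,0,0,0,0,0,0,0,0,0,0,0,0,0,0,0,0]
Step 9: insert l at [10, 17] -> counters=[0,0,0,0,0,0,0,0,0,0,1,0,0,0,0,0,0,1,0,0,0,0,0,0,0,0,0,0,0,0,0,0,0,0,0,0,0,0,0,0,0,0,0,0,0]
Step 10: insert t at [29, 31] -> counters=[0,0,0,0,0,0,0,0,0,0,1,0,0,0,0,0,0,1,0,0,0,0,0,0,0,0,0,0,0,1,0,1,0,0,0,0,0,0,0,0,0,0,0,0,0]
Step 11: insert p at [34, 41] -> counters=[0,0,0,0,0,0,0,0,0,0,1,0,0,0,0,0,0,1,0,0,0,0,0,0,0,0,0,0,0,1,0,1,0,0,1,0,0,0,0,0,0,1,0,0,0]
Step 12: insert l at [10, 17] -> counters=[0,0,0,0,0,0,0,0,0,0,2,0,0,0,0,0,0,2,0,0,0,0,0,0,0,0,0,0,0,1,0,1,0,0,1,0,0,0,0,0,0,1,0,0,0]
Step 13: insert p at [34, 41] -> counters=[0,0,0,0,0,0,0,0,0,0,2,0,0,0,0,0,0,2,0,0,0,0,0,0,0,0,0,0,0,1,0,1,0,0,2,0,0,0,0,0,0,2,0,0,0]
Step 14: insert p at [34, 41] -> counters=[0,0,0,0,0,0,0,0,0,0,2,0,0,0,0,0,0,2,0,0,0,0,0,0,0,0,0,0,0,1,0,1,0,0,3,0,0,0,0,0,0,3,0,0,0]
Step 15: delete p at [34, 41] -> counters=[0,0,0,0,0,0,0,0,0,0,2,0,0,0,0,0,0,2,0,0,0,0,0,0,0,0,0,0,0,1,0,1,0,0,2,0,0,0,0,0,0,2,0,0,0]
Step 16: insert l at [10, 17] -> counters=[0,0,0,0,0,0,0,0,0,0,3,0,0,0,0,0,0,3,0,0,0,0,0,0,0,0,0,0,0,1,0,1,0,0,2,0,0,0,0,0,0,2,0,0,0]
Step 17: delete p at [34, 41] -> counters=[0,0,0,0,0,0,0,0,0,0,3,0,0,0,0,0,0,3,0,0,0,0,0,0,0,0,0,0,0,1,0,1,0,0,1,0,0,0,0,0,0,1,0,0,0]
Step 18: insert p at [34, 41] -> counters=[0,0,0,0,0,0,0,0,0,0,3,0,0,0,0,0,0,3,0,0,0,0,0,0,0,0,0,0,0,1,0,1,0,0,2,0,0,0,0,0,0,2,0,0,0]
Final counters=[0,0,0,0,0,0,0,0,0,0,3,0,0,0,0,0,0,3,0,0,0,0,0,0,0,0,0,0,0,1,0,1,0,0,2,0,0,0,0,0,0,2,0,0,0] -> 6 nonzero

Answer: 6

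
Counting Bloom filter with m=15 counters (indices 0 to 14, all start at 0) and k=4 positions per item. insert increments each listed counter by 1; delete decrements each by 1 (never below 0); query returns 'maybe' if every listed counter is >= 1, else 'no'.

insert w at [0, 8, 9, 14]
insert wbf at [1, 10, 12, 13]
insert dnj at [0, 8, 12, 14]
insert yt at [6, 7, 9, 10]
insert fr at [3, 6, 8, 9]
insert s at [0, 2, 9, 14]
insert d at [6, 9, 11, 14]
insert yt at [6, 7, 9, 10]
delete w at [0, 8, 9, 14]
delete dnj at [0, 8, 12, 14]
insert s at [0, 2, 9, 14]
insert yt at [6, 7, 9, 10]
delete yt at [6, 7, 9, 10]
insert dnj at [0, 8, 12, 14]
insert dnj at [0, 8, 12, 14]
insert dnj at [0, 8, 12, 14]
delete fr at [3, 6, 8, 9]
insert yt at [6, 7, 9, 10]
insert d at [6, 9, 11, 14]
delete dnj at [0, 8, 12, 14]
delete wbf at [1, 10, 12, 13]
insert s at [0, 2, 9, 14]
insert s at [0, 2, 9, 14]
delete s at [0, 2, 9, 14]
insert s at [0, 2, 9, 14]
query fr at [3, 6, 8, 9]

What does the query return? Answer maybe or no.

Step 1: insert w at [0, 8, 9, 14] -> counters=[1,0,0,0,0,0,0,0,1,1,0,0,0,0,1]
Step 2: insert wbf at [1, 10, 12, 13] -> counters=[1,1,0,0,0,0,0,0,1,1,1,0,1,1,1]
Step 3: insert dnj at [0, 8, 12, 14] -> counters=[2,1,0,0,0,0,0,0,2,1,1,0,2,1,2]
Step 4: insert yt at [6, 7, 9, 10] -> counters=[2,1,0,0,0,0,1,1,2,2,2,0,2,1,2]
Step 5: insert fr at [3, 6, 8, 9] -> counters=[2,1,0,1,0,0,2,1,3,3,2,0,2,1,2]
Step 6: insert s at [0, 2, 9, 14] -> counters=[3,1,1,1,0,0,2,1,3,4,2,0,2,1,3]
Step 7: insert d at [6, 9, 11, 14] -> counters=[3,1,1,1,0,0,3,1,3,5,2,1,2,1,4]
Step 8: insert yt at [6, 7, 9, 10] -> counters=[3,1,1,1,0,0,4,2,3,6,3,1,2,1,4]
Step 9: delete w at [0, 8, 9, 14] -> counters=[2,1,1,1,0,0,4,2,2,5,3,1,2,1,3]
Step 10: delete dnj at [0, 8, 12, 14] -> counters=[1,1,1,1,0,0,4,2,1,5,3,1,1,1,2]
Step 11: insert s at [0, 2, 9, 14] -> counters=[2,1,2,1,0,0,4,2,1,6,3,1,1,1,3]
Step 12: insert yt at [6, 7, 9, 10] -> counters=[2,1,2,1,0,0,5,3,1,7,4,1,1,1,3]
Step 13: delete yt at [6, 7, 9, 10] -> counters=[2,1,2,1,0,0,4,2,1,6,3,1,1,1,3]
Step 14: insert dnj at [0, 8, 12, 14] -> counters=[3,1,2,1,0,0,4,2,2,6,3,1,2,1,4]
Step 15: insert dnj at [0, 8, 12, 14] -> counters=[4,1,2,1,0,0,4,2,3,6,3,1,3,1,5]
Step 16: insert dnj at [0, 8, 12, 14] -> counters=[5,1,2,1,0,0,4,2,4,6,3,1,4,1,6]
Step 17: delete fr at [3, 6, 8, 9] -> counters=[5,1,2,0,0,0,3,2,3,5,3,1,4,1,6]
Step 18: insert yt at [6, 7, 9, 10] -> counters=[5,1,2,0,0,0,4,3,3,6,4,1,4,1,6]
Step 19: insert d at [6, 9, 11, 14] -> counters=[5,1,2,0,0,0,5,3,3,7,4,2,4,1,7]
Step 20: delete dnj at [0, 8, 12, 14] -> counters=[4,1,2,0,0,0,5,3,2,7,4,2,3,1,6]
Step 21: delete wbf at [1, 10, 12, 13] -> counters=[4,0,2,0,0,0,5,3,2,7,3,2,2,0,6]
Step 22: insert s at [0, 2, 9, 14] -> counters=[5,0,3,0,0,0,5,3,2,8,3,2,2,0,7]
Step 23: insert s at [0, 2, 9, 14] -> counters=[6,0,4,0,0,0,5,3,2,9,3,2,2,0,8]
Step 24: delete s at [0, 2, 9, 14] -> counters=[5,0,3,0,0,0,5,3,2,8,3,2,2,0,7]
Step 25: insert s at [0, 2, 9, 14] -> counters=[6,0,4,0,0,0,5,3,2,9,3,2,2,0,8]
Query fr: check counters[3]=0 counters[6]=5 counters[8]=2 counters[9]=9 -> no

Answer: no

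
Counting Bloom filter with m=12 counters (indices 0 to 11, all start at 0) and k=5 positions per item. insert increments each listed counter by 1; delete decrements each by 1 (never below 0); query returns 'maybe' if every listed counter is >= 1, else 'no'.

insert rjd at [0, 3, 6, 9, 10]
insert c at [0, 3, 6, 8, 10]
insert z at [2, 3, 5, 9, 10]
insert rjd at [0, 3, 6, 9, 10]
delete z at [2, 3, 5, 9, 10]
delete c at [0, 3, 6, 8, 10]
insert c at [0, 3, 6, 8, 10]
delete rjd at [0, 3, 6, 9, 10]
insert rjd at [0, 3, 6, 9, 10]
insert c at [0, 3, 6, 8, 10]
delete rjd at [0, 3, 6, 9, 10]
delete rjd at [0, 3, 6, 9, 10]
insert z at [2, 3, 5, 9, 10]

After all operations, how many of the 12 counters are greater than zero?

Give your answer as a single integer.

Step 1: insert rjd at [0, 3, 6, 9, 10] -> counters=[1,0,0,1,0,0,1,0,0,1,1,0]
Step 2: insert c at [0, 3, 6, 8, 10] -> counters=[2,0,0,2,0,0,2,0,1,1,2,0]
Step 3: insert z at [2, 3, 5, 9, 10] -> counters=[2,0,1,3,0,1,2,0,1,2,3,0]
Step 4: insert rjd at [0, 3, 6, 9, 10] -> counters=[3,0,1,4,0,1,3,0,1,3,4,0]
Step 5: delete z at [2, 3, 5, 9, 10] -> counters=[3,0,0,3,0,0,3,0,1,2,3,0]
Step 6: delete c at [0, 3, 6, 8, 10] -> counters=[2,0,0,2,0,0,2,0,0,2,2,0]
Step 7: insert c at [0, 3, 6, 8, 10] -> counters=[3,0,0,3,0,0,3,0,1,2,3,0]
Step 8: delete rjd at [0, 3, 6, 9, 10] -> counters=[2,0,0,2,0,0,2,0,1,1,2,0]
Step 9: insert rjd at [0, 3, 6, 9, 10] -> counters=[3,0,0,3,0,0,3,0,1,2,3,0]
Step 10: insert c at [0, 3, 6, 8, 10] -> counters=[4,0,0,4,0,0,4,0,2,2,4,0]
Step 11: delete rjd at [0, 3, 6, 9, 10] -> counters=[3,0,0,3,0,0,3,0,2,1,3,0]
Step 12: delete rjd at [0, 3, 6, 9, 10] -> counters=[2,0,0,2,0,0,2,0,2,0,2,0]
Step 13: insert z at [2, 3, 5, 9, 10] -> counters=[2,0,1,3,0,1,2,0,2,1,3,0]
Final counters=[2,0,1,3,0,1,2,0,2,1,3,0] -> 8 nonzero

Answer: 8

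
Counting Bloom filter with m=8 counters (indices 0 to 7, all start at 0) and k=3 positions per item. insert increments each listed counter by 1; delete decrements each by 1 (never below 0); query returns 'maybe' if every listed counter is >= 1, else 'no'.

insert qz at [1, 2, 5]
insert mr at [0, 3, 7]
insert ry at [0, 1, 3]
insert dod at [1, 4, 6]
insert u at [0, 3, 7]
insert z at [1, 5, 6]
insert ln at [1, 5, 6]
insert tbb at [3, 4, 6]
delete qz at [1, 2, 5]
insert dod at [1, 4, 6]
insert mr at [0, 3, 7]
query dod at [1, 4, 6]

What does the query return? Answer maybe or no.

Step 1: insert qz at [1, 2, 5] -> counters=[0,1,1,0,0,1,0,0]
Step 2: insert mr at [0, 3, 7] -> counters=[1,1,1,1,0,1,0,1]
Step 3: insert ry at [0, 1, 3] -> counters=[2,2,1,2,0,1,0,1]
Step 4: insert dod at [1, 4, 6] -> counters=[2,3,1,2,1,1,1,1]
Step 5: insert u at [0, 3, 7] -> counters=[3,3,1,3,1,1,1,2]
Step 6: insert z at [1, 5, 6] -> counters=[3,4,1,3,1,2,2,2]
Step 7: insert ln at [1, 5, 6] -> counters=[3,5,1,3,1,3,3,2]
Step 8: insert tbb at [3, 4, 6] -> counters=[3,5,1,4,2,3,4,2]
Step 9: delete qz at [1, 2, 5] -> counters=[3,4,0,4,2,2,4,2]
Step 10: insert dod at [1, 4, 6] -> counters=[3,5,0,4,3,2,5,2]
Step 11: insert mr at [0, 3, 7] -> counters=[4,5,0,5,3,2,5,3]
Query dod: check counters[1]=5 counters[4]=3 counters[6]=5 -> maybe

Answer: maybe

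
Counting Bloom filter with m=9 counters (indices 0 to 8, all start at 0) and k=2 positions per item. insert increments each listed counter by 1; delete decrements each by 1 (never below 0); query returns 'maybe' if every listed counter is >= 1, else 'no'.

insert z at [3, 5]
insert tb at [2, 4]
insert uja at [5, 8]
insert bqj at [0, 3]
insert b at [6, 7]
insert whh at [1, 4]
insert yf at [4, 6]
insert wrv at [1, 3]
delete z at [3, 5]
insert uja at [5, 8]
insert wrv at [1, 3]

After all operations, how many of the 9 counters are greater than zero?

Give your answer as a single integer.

Answer: 9

Derivation:
Step 1: insert z at [3, 5] -> counters=[0,0,0,1,0,1,0,0,0]
Step 2: insert tb at [2, 4] -> counters=[0,0,1,1,1,1,0,0,0]
Step 3: insert uja at [5, 8] -> counters=[0,0,1,1,1,2,0,0,1]
Step 4: insert bqj at [0, 3] -> counters=[1,0,1,2,1,2,0,0,1]
Step 5: insert b at [6, 7] -> counters=[1,0,1,2,1,2,1,1,1]
Step 6: insert whh at [1, 4] -> counters=[1,1,1,2,2,2,1,1,1]
Step 7: insert yf at [4, 6] -> counters=[1,1,1,2,3,2,2,1,1]
Step 8: insert wrv at [1, 3] -> counters=[1,2,1,3,3,2,2,1,1]
Step 9: delete z at [3, 5] -> counters=[1,2,1,2,3,1,2,1,1]
Step 10: insert uja at [5, 8] -> counters=[1,2,1,2,3,2,2,1,2]
Step 11: insert wrv at [1, 3] -> counters=[1,3,1,3,3,2,2,1,2]
Final counters=[1,3,1,3,3,2,2,1,2] -> 9 nonzero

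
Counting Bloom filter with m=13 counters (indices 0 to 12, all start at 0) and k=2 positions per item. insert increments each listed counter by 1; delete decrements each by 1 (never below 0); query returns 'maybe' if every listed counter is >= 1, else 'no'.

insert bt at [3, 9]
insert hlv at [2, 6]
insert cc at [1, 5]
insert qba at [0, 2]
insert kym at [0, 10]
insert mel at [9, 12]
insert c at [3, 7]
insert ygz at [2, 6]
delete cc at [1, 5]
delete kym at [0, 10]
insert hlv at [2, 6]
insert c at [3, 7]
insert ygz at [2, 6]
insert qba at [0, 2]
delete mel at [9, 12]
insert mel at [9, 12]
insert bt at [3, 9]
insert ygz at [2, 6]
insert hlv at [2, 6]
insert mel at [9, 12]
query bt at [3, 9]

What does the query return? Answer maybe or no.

Step 1: insert bt at [3, 9] -> counters=[0,0,0,1,0,0,0,0,0,1,0,0,0]
Step 2: insert hlv at [2, 6] -> counters=[0,0,1,1,0,0,1,0,0,1,0,0,0]
Step 3: insert cc at [1, 5] -> counters=[0,1,1,1,0,1,1,0,0,1,0,0,0]
Step 4: insert qba at [0, 2] -> counters=[1,1,2,1,0,1,1,0,0,1,0,0,0]
Step 5: insert kym at [0, 10] -> counters=[2,1,2,1,0,1,1,0,0,1,1,0,0]
Step 6: insert mel at [9, 12] -> counters=[2,1,2,1,0,1,1,0,0,2,1,0,1]
Step 7: insert c at [3, 7] -> counters=[2,1,2,2,0,1,1,1,0,2,1,0,1]
Step 8: insert ygz at [2, 6] -> counters=[2,1,3,2,0,1,2,1,0,2,1,0,1]
Step 9: delete cc at [1, 5] -> counters=[2,0,3,2,0,0,2,1,0,2,1,0,1]
Step 10: delete kym at [0, 10] -> counters=[1,0,3,2,0,0,2,1,0,2,0,0,1]
Step 11: insert hlv at [2, 6] -> counters=[1,0,4,2,0,0,3,1,0,2,0,0,1]
Step 12: insert c at [3, 7] -> counters=[1,0,4,3,0,0,3,2,0,2,0,0,1]
Step 13: insert ygz at [2, 6] -> counters=[1,0,5,3,0,0,4,2,0,2,0,0,1]
Step 14: insert qba at [0, 2] -> counters=[2,0,6,3,0,0,4,2,0,2,0,0,1]
Step 15: delete mel at [9, 12] -> counters=[2,0,6,3,0,0,4,2,0,1,0,0,0]
Step 16: insert mel at [9, 12] -> counters=[2,0,6,3,0,0,4,2,0,2,0,0,1]
Step 17: insert bt at [3, 9] -> counters=[2,0,6,4,0,0,4,2,0,3,0,0,1]
Step 18: insert ygz at [2, 6] -> counters=[2,0,7,4,0,0,5,2,0,3,0,0,1]
Step 19: insert hlv at [2, 6] -> counters=[2,0,8,4,0,0,6,2,0,3,0,0,1]
Step 20: insert mel at [9, 12] -> counters=[2,0,8,4,0,0,6,2,0,4,0,0,2]
Query bt: check counters[3]=4 counters[9]=4 -> maybe

Answer: maybe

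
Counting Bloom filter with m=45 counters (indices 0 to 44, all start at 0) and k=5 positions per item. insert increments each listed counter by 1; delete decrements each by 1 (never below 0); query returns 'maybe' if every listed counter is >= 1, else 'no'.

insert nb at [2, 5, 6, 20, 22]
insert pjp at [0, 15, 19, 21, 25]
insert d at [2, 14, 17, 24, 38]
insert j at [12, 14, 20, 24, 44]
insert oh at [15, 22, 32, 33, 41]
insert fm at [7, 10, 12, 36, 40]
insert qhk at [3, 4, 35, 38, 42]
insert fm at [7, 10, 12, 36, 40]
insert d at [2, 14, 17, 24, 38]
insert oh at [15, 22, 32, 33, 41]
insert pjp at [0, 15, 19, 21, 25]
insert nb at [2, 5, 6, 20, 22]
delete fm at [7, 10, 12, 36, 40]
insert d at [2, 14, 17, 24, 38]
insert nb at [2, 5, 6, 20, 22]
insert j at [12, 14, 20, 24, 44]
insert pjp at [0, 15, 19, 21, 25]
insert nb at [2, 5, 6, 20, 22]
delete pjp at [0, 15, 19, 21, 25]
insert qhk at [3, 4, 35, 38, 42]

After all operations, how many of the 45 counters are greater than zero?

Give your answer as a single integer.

Answer: 27

Derivation:
Step 1: insert nb at [2, 5, 6, 20, 22] -> counters=[0,0,1,0,0,1,1,0,0,0,0,0,0,0,0,0,0,0,0,0,1,0,1,0,0,0,0,0,0,0,0,0,0,0,0,0,0,0,0,0,0,0,0,0,0]
Step 2: insert pjp at [0, 15, 19, 21, 25] -> counters=[1,0,1,0,0,1,1,0,0,0,0,0,0,0,0,1,0,0,0,1,1,1,1,0,0,1,0,0,0,0,0,0,0,0,0,0,0,0,0,0,0,0,0,0,0]
Step 3: insert d at [2, 14, 17, 24, 38] -> counters=[1,0,2,0,0,1,1,0,0,0,0,0,0,0,1,1,0,1,0,1,1,1,1,0,1,1,0,0,0,0,0,0,0,0,0,0,0,0,1,0,0,0,0,0,0]
Step 4: insert j at [12, 14, 20, 24, 44] -> counters=[1,0,2,0,0,1,1,0,0,0,0,0,1,0,2,1,0,1,0,1,2,1,1,0,2,1,0,0,0,0,0,0,0,0,0,0,0,0,1,0,0,0,0,0,1]
Step 5: insert oh at [15, 22, 32, 33, 41] -> counters=[1,0,2,0,0,1,1,0,0,0,0,0,1,0,2,2,0,1,0,1,2,1,2,0,2,1,0,0,0,0,0,0,1,1,0,0,0,0,1,0,0,1,0,0,1]
Step 6: insert fm at [7, 10, 12, 36, 40] -> counters=[1,0,2,0,0,1,1,1,0,0,1,0,2,0,2,2,0,1,0,1,2,1,2,0,2,1,0,0,0,0,0,0,1,1,0,0,1,0,1,0,1,1,0,0,1]
Step 7: insert qhk at [3, 4, 35, 38, 42] -> counters=[1,0,2,1,1,1,1,1,0,0,1,0,2,0,2,2,0,1,0,1,2,1,2,0,2,1,0,0,0,0,0,0,1,1,0,1,1,0,2,0,1,1,1,0,1]
Step 8: insert fm at [7, 10, 12, 36, 40] -> counters=[1,0,2,1,1,1,1,2,0,0,2,0,3,0,2,2,0,1,0,1,2,1,2,0,2,1,0,0,0,0,0,0,1,1,0,1,2,0,2,0,2,1,1,0,1]
Step 9: insert d at [2, 14, 17, 24, 38] -> counters=[1,0,3,1,1,1,1,2,0,0,2,0,3,0,3,2,0,2,0,1,2,1,2,0,3,1,0,0,0,0,0,0,1,1,0,1,2,0,3,0,2,1,1,0,1]
Step 10: insert oh at [15, 22, 32, 33, 41] -> counters=[1,0,3,1,1,1,1,2,0,0,2,0,3,0,3,3,0,2,0,1,2,1,3,0,3,1,0,0,0,0,0,0,2,2,0,1,2,0,3,0,2,2,1,0,1]
Step 11: insert pjp at [0, 15, 19, 21, 25] -> counters=[2,0,3,1,1,1,1,2,0,0,2,0,3,0,3,4,0,2,0,2,2,2,3,0,3,2,0,0,0,0,0,0,2,2,0,1,2,0,3,0,2,2,1,0,1]
Step 12: insert nb at [2, 5, 6, 20, 22] -> counters=[2,0,4,1,1,2,2,2,0,0,2,0,3,0,3,4,0,2,0,2,3,2,4,0,3,2,0,0,0,0,0,0,2,2,0,1,2,0,3,0,2,2,1,0,1]
Step 13: delete fm at [7, 10, 12, 36, 40] -> counters=[2,0,4,1,1,2,2,1,0,0,1,0,2,0,3,4,0,2,0,2,3,2,4,0,3,2,0,0,0,0,0,0,2,2,0,1,1,0,3,0,1,2,1,0,1]
Step 14: insert d at [2, 14, 17, 24, 38] -> counters=[2,0,5,1,1,2,2,1,0,0,1,0,2,0,4,4,0,3,0,2,3,2,4,0,4,2,0,0,0,0,0,0,2,2,0,1,1,0,4,0,1,2,1,0,1]
Step 15: insert nb at [2, 5, 6, 20, 22] -> counters=[2,0,6,1,1,3,3,1,0,0,1,0,2,0,4,4,0,3,0,2,4,2,5,0,4,2,0,0,0,0,0,0,2,2,0,1,1,0,4,0,1,2,1,0,1]
Step 16: insert j at [12, 14, 20, 24, 44] -> counters=[2,0,6,1,1,3,3,1,0,0,1,0,3,0,5,4,0,3,0,2,5,2,5,0,5,2,0,0,0,0,0,0,2,2,0,1,1,0,4,0,1,2,1,0,2]
Step 17: insert pjp at [0, 15, 19, 21, 25] -> counters=[3,0,6,1,1,3,3,1,0,0,1,0,3,0,5,5,0,3,0,3,5,3,5,0,5,3,0,0,0,0,0,0,2,2,0,1,1,0,4,0,1,2,1,0,2]
Step 18: insert nb at [2, 5, 6, 20, 22] -> counters=[3,0,7,1,1,4,4,1,0,0,1,0,3,0,5,5,0,3,0,3,6,3,6,0,5,3,0,0,0,0,0,0,2,2,0,1,1,0,4,0,1,2,1,0,2]
Step 19: delete pjp at [0, 15, 19, 21, 25] -> counters=[2,0,7,1,1,4,4,1,0,0,1,0,3,0,5,4,0,3,0,2,6,2,6,0,5,2,0,0,0,0,0,0,2,2,0,1,1,0,4,0,1,2,1,0,2]
Step 20: insert qhk at [3, 4, 35, 38, 42] -> counters=[2,0,7,2,2,4,4,1,0,0,1,0,3,0,5,4,0,3,0,2,6,2,6,0,5,2,0,0,0,0,0,0,2,2,0,2,1,0,5,0,1,2,2,0,2]
Final counters=[2,0,7,2,2,4,4,1,0,0,1,0,3,0,5,4,0,3,0,2,6,2,6,0,5,2,0,0,0,0,0,0,2,2,0,2,1,0,5,0,1,2,2,0,2] -> 27 nonzero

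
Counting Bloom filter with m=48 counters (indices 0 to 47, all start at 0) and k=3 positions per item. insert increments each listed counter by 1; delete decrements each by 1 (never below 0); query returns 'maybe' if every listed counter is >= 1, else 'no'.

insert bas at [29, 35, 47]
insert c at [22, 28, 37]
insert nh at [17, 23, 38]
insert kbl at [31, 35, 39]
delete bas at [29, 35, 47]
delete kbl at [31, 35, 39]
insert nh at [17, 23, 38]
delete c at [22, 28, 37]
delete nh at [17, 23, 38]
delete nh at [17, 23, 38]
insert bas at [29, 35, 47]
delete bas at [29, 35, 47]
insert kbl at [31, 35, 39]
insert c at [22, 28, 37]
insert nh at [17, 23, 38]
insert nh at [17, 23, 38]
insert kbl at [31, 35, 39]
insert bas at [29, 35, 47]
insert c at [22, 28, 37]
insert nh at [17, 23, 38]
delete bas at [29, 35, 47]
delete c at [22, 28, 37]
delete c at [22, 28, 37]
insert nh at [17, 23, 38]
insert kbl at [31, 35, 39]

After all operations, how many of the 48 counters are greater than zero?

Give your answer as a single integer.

Step 1: insert bas at [29, 35, 47] -> counters=[0,0,0,0,0,0,0,0,0,0,0,0,0,0,0,0,0,0,0,0,0,0,0,0,0,0,0,0,0,1,0,0,0,0,0,1,0,0,0,0,0,0,0,0,0,0,0,1]
Step 2: insert c at [22, 28, 37] -> counters=[0,0,0,0,0,0,0,0,0,0,0,0,0,0,0,0,0,0,0,0,0,0,1,0,0,0,0,0,1,1,0,0,0,0,0,1,0,1,0,0,0,0,0,0,0,0,0,1]
Step 3: insert nh at [17, 23, 38] -> counters=[0,0,0,0,0,0,0,0,0,0,0,0,0,0,0,0,0,1,0,0,0,0,1,1,0,0,0,0,1,1,0,0,0,0,0,1,0,1,1,0,0,0,0,0,0,0,0,1]
Step 4: insert kbl at [31, 35, 39] -> counters=[0,0,0,0,0,0,0,0,0,0,0,0,0,0,0,0,0,1,0,0,0,0,1,1,0,0,0,0,1,1,0,1,0,0,0,2,0,1,1,1,0,0,0,0,0,0,0,1]
Step 5: delete bas at [29, 35, 47] -> counters=[0,0,0,0,0,0,0,0,0,0,0,0,0,0,0,0,0,1,0,0,0,0,1,1,0,0,0,0,1,0,0,1,0,0,0,1,0,1,1,1,0,0,0,0,0,0,0,0]
Step 6: delete kbl at [31, 35, 39] -> counters=[0,0,0,0,0,0,0,0,0,0,0,0,0,0,0,0,0,1,0,0,0,0,1,1,0,0,0,0,1,0,0,0,0,0,0,0,0,1,1,0,0,0,0,0,0,0,0,0]
Step 7: insert nh at [17, 23, 38] -> counters=[0,0,0,0,0,0,0,0,0,0,0,0,0,0,0,0,0,2,0,0,0,0,1,2,0,0,0,0,1,0,0,0,0,0,0,0,0,1,2,0,0,0,0,0,0,0,0,0]
Step 8: delete c at [22, 28, 37] -> counters=[0,0,0,0,0,0,0,0,0,0,0,0,0,0,0,0,0,2,0,0,0,0,0,2,0,0,0,0,0,0,0,0,0,0,0,0,0,0,2,0,0,0,0,0,0,0,0,0]
Step 9: delete nh at [17, 23, 38] -> counters=[0,0,0,0,0,0,0,0,0,0,0,0,0,0,0,0,0,1,0,0,0,0,0,1,0,0,0,0,0,0,0,0,0,0,0,0,0,0,1,0,0,0,0,0,0,0,0,0]
Step 10: delete nh at [17, 23, 38] -> counters=[0,0,0,0,0,0,0,0,0,0,0,0,0,0,0,0,0,0,0,0,0,0,0,0,0,0,0,0,0,0,0,0,0,0,0,0,0,0,0,0,0,0,0,0,0,0,0,0]
Step 11: insert bas at [29, 35, 47] -> counters=[0,0,0,0,0,0,0,0,0,0,0,0,0,0,0,0,0,0,0,0,0,0,0,0,0,0,0,0,0,1,0,0,0,0,0,1,0,0,0,0,0,0,0,0,0,0,0,1]
Step 12: delete bas at [29, 35, 47] -> counters=[0,0,0,0,0,0,0,0,0,0,0,0,0,0,0,0,0,0,0,0,0,0,0,0,0,0,0,0,0,0,0,0,0,0,0,0,0,0,0,0,0,0,0,0,0,0,0,0]
Step 13: insert kbl at [31, 35, 39] -> counters=[0,0,0,0,0,0,0,0,0,0,0,0,0,0,0,0,0,0,0,0,0,0,0,0,0,0,0,0,0,0,0,1,0,0,0,1,0,0,0,1,0,0,0,0,0,0,0,0]
Step 14: insert c at [22, 28, 37] -> counters=[0,0,0,0,0,0,0,0,0,0,0,0,0,0,0,0,0,0,0,0,0,0,1,0,0,0,0,0,1,0,0,1,0,0,0,1,0,1,0,1,0,0,0,0,0,0,0,0]
Step 15: insert nh at [17, 23, 38] -> counters=[0,0,0,0,0,0,0,0,0,0,0,0,0,0,0,0,0,1,0,0,0,0,1,1,0,0,0,0,1,0,0,1,0,0,0,1,0,1,1,1,0,0,0,0,0,0,0,0]
Step 16: insert nh at [17, 23, 38] -> counters=[0,0,0,0,0,0,0,0,0,0,0,0,0,0,0,0,0,2,0,0,0,0,1,2,0,0,0,0,1,0,0,1,0,0,0,1,0,1,2,1,0,0,0,0,0,0,0,0]
Step 17: insert kbl at [31, 35, 39] -> counters=[0,0,0,0,0,0,0,0,0,0,0,0,0,0,0,0,0,2,0,0,0,0,1,2,0,0,0,0,1,0,0,2,0,0,0,2,0,1,2,2,0,0,0,0,0,0,0,0]
Step 18: insert bas at [29, 35, 47] -> counters=[0,0,0,0,0,0,0,0,0,0,0,0,0,0,0,0,0,2,0,0,0,0,1,2,0,0,0,0,1,1,0,2,0,0,0,3,0,1,2,2,0,0,0,0,0,0,0,1]
Step 19: insert c at [22, 28, 37] -> counters=[0,0,0,0,0,0,0,0,0,0,0,0,0,0,0,0,0,2,0,0,0,0,2,2,0,0,0,0,2,1,0,2,0,0,0,3,0,2,2,2,0,0,0,0,0,0,0,1]
Step 20: insert nh at [17, 23, 38] -> counters=[0,0,0,0,0,0,0,0,0,0,0,0,0,0,0,0,0,3,0,0,0,0,2,3,0,0,0,0,2,1,0,2,0,0,0,3,0,2,3,2,0,0,0,0,0,0,0,1]
Step 21: delete bas at [29, 35, 47] -> counters=[0,0,0,0,0,0,0,0,0,0,0,0,0,0,0,0,0,3,0,0,0,0,2,3,0,0,0,0,2,0,0,2,0,0,0,2,0,2,3,2,0,0,0,0,0,0,0,0]
Step 22: delete c at [22, 28, 37] -> counters=[0,0,0,0,0,0,0,0,0,0,0,0,0,0,0,0,0,3,0,0,0,0,1,3,0,0,0,0,1,0,0,2,0,0,0,2,0,1,3,2,0,0,0,0,0,0,0,0]
Step 23: delete c at [22, 28, 37] -> counters=[0,0,0,0,0,0,0,0,0,0,0,0,0,0,0,0,0,3,0,0,0,0,0,3,0,0,0,0,0,0,0,2,0,0,0,2,0,0,3,2,0,0,0,0,0,0,0,0]
Step 24: insert nh at [17, 23, 38] -> counters=[0,0,0,0,0,0,0,0,0,0,0,0,0,0,0,0,0,4,0,0,0,0,0,4,0,0,0,0,0,0,0,2,0,0,0,2,0,0,4,2,0,0,0,0,0,0,0,0]
Step 25: insert kbl at [31, 35, 39] -> counters=[0,0,0,0,0,0,0,0,0,0,0,0,0,0,0,0,0,4,0,0,0,0,0,4,0,0,0,0,0,0,0,3,0,0,0,3,0,0,4,3,0,0,0,0,0,0,0,0]
Final counters=[0,0,0,0,0,0,0,0,0,0,0,0,0,0,0,0,0,4,0,0,0,0,0,4,0,0,0,0,0,0,0,3,0,0,0,3,0,0,4,3,0,0,0,0,0,0,0,0] -> 6 nonzero

Answer: 6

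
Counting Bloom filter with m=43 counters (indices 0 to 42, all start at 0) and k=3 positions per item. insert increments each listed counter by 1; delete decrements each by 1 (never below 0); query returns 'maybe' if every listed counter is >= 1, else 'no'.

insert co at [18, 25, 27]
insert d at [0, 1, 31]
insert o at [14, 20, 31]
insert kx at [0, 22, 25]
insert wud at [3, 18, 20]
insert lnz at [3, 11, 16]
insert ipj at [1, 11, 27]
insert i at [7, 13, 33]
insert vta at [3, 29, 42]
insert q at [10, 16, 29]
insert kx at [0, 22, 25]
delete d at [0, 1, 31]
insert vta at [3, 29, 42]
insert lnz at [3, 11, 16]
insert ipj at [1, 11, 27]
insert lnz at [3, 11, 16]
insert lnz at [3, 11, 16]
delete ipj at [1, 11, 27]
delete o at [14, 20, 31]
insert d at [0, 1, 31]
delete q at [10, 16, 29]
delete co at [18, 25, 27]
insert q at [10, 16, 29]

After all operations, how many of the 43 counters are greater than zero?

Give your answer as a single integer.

Answer: 17

Derivation:
Step 1: insert co at [18, 25, 27] -> counters=[0,0,0,0,0,0,0,0,0,0,0,0,0,0,0,0,0,0,1,0,0,0,0,0,0,1,0,1,0,0,0,0,0,0,0,0,0,0,0,0,0,0,0]
Step 2: insert d at [0, 1, 31] -> counters=[1,1,0,0,0,0,0,0,0,0,0,0,0,0,0,0,0,0,1,0,0,0,0,0,0,1,0,1,0,0,0,1,0,0,0,0,0,0,0,0,0,0,0]
Step 3: insert o at [14, 20, 31] -> counters=[1,1,0,0,0,0,0,0,0,0,0,0,0,0,1,0,0,0,1,0,1,0,0,0,0,1,0,1,0,0,0,2,0,0,0,0,0,0,0,0,0,0,0]
Step 4: insert kx at [0, 22, 25] -> counters=[2,1,0,0,0,0,0,0,0,0,0,0,0,0,1,0,0,0,1,0,1,0,1,0,0,2,0,1,0,0,0,2,0,0,0,0,0,0,0,0,0,0,0]
Step 5: insert wud at [3, 18, 20] -> counters=[2,1,0,1,0,0,0,0,0,0,0,0,0,0,1,0,0,0,2,0,2,0,1,0,0,2,0,1,0,0,0,2,0,0,0,0,0,0,0,0,0,0,0]
Step 6: insert lnz at [3, 11, 16] -> counters=[2,1,0,2,0,0,0,0,0,0,0,1,0,0,1,0,1,0,2,0,2,0,1,0,0,2,0,1,0,0,0,2,0,0,0,0,0,0,0,0,0,0,0]
Step 7: insert ipj at [1, 11, 27] -> counters=[2,2,0,2,0,0,0,0,0,0,0,2,0,0,1,0,1,0,2,0,2,0,1,0,0,2,0,2,0,0,0,2,0,0,0,0,0,0,0,0,0,0,0]
Step 8: insert i at [7, 13, 33] -> counters=[2,2,0,2,0,0,0,1,0,0,0,2,0,1,1,0,1,0,2,0,2,0,1,0,0,2,0,2,0,0,0,2,0,1,0,0,0,0,0,0,0,0,0]
Step 9: insert vta at [3, 29, 42] -> counters=[2,2,0,3,0,0,0,1,0,0,0,2,0,1,1,0,1,0,2,0,2,0,1,0,0,2,0,2,0,1,0,2,0,1,0,0,0,0,0,0,0,0,1]
Step 10: insert q at [10, 16, 29] -> counters=[2,2,0,3,0,0,0,1,0,0,1,2,0,1,1,0,2,0,2,0,2,0,1,0,0,2,0,2,0,2,0,2,0,1,0,0,0,0,0,0,0,0,1]
Step 11: insert kx at [0, 22, 25] -> counters=[3,2,0,3,0,0,0,1,0,0,1,2,0,1,1,0,2,0,2,0,2,0,2,0,0,3,0,2,0,2,0,2,0,1,0,0,0,0,0,0,0,0,1]
Step 12: delete d at [0, 1, 31] -> counters=[2,1,0,3,0,0,0,1,0,0,1,2,0,1,1,0,2,0,2,0,2,0,2,0,0,3,0,2,0,2,0,1,0,1,0,0,0,0,0,0,0,0,1]
Step 13: insert vta at [3, 29, 42] -> counters=[2,1,0,4,0,0,0,1,0,0,1,2,0,1,1,0,2,0,2,0,2,0,2,0,0,3,0,2,0,3,0,1,0,1,0,0,0,0,0,0,0,0,2]
Step 14: insert lnz at [3, 11, 16] -> counters=[2,1,0,5,0,0,0,1,0,0,1,3,0,1,1,0,3,0,2,0,2,0,2,0,0,3,0,2,0,3,0,1,0,1,0,0,0,0,0,0,0,0,2]
Step 15: insert ipj at [1, 11, 27] -> counters=[2,2,0,5,0,0,0,1,0,0,1,4,0,1,1,0,3,0,2,0,2,0,2,0,0,3,0,3,0,3,0,1,0,1,0,0,0,0,0,0,0,0,2]
Step 16: insert lnz at [3, 11, 16] -> counters=[2,2,0,6,0,0,0,1,0,0,1,5,0,1,1,0,4,0,2,0,2,0,2,0,0,3,0,3,0,3,0,1,0,1,0,0,0,0,0,0,0,0,2]
Step 17: insert lnz at [3, 11, 16] -> counters=[2,2,0,7,0,0,0,1,0,0,1,6,0,1,1,0,5,0,2,0,2,0,2,0,0,3,0,3,0,3,0,1,0,1,0,0,0,0,0,0,0,0,2]
Step 18: delete ipj at [1, 11, 27] -> counters=[2,1,0,7,0,0,0,1,0,0,1,5,0,1,1,0,5,0,2,0,2,0,2,0,0,3,0,2,0,3,0,1,0,1,0,0,0,0,0,0,0,0,2]
Step 19: delete o at [14, 20, 31] -> counters=[2,1,0,7,0,0,0,1,0,0,1,5,0,1,0,0,5,0,2,0,1,0,2,0,0,3,0,2,0,3,0,0,0,1,0,0,0,0,0,0,0,0,2]
Step 20: insert d at [0, 1, 31] -> counters=[3,2,0,7,0,0,0,1,0,0,1,5,0,1,0,0,5,0,2,0,1,0,2,0,0,3,0,2,0,3,0,1,0,1,0,0,0,0,0,0,0,0,2]
Step 21: delete q at [10, 16, 29] -> counters=[3,2,0,7,0,0,0,1,0,0,0,5,0,1,0,0,4,0,2,0,1,0,2,0,0,3,0,2,0,2,0,1,0,1,0,0,0,0,0,0,0,0,2]
Step 22: delete co at [18, 25, 27] -> counters=[3,2,0,7,0,0,0,1,0,0,0,5,0,1,0,0,4,0,1,0,1,0,2,0,0,2,0,1,0,2,0,1,0,1,0,0,0,0,0,0,0,0,2]
Step 23: insert q at [10, 16, 29] -> counters=[3,2,0,7,0,0,0,1,0,0,1,5,0,1,0,0,5,0,1,0,1,0,2,0,0,2,0,1,0,3,0,1,0,1,0,0,0,0,0,0,0,0,2]
Final counters=[3,2,0,7,0,0,0,1,0,0,1,5,0,1,0,0,5,0,1,0,1,0,2,0,0,2,0,1,0,3,0,1,0,1,0,0,0,0,0,0,0,0,2] -> 17 nonzero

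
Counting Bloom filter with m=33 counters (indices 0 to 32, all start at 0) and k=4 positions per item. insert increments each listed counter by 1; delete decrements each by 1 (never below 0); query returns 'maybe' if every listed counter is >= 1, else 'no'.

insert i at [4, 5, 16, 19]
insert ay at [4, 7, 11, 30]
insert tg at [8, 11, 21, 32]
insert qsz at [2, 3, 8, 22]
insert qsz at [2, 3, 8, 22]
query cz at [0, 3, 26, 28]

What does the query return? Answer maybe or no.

Step 1: insert i at [4, 5, 16, 19] -> counters=[0,0,0,0,1,1,0,0,0,0,0,0,0,0,0,0,1,0,0,1,0,0,0,0,0,0,0,0,0,0,0,0,0]
Step 2: insert ay at [4, 7, 11, 30] -> counters=[0,0,0,0,2,1,0,1,0,0,0,1,0,0,0,0,1,0,0,1,0,0,0,0,0,0,0,0,0,0,1,0,0]
Step 3: insert tg at [8, 11, 21, 32] -> counters=[0,0,0,0,2,1,0,1,1,0,0,2,0,0,0,0,1,0,0,1,0,1,0,0,0,0,0,0,0,0,1,0,1]
Step 4: insert qsz at [2, 3, 8, 22] -> counters=[0,0,1,1,2,1,0,1,2,0,0,2,0,0,0,0,1,0,0,1,0,1,1,0,0,0,0,0,0,0,1,0,1]
Step 5: insert qsz at [2, 3, 8, 22] -> counters=[0,0,2,2,2,1,0,1,3,0,0,2,0,0,0,0,1,0,0,1,0,1,2,0,0,0,0,0,0,0,1,0,1]
Query cz: check counters[0]=0 counters[3]=2 counters[26]=0 counters[28]=0 -> no

Answer: no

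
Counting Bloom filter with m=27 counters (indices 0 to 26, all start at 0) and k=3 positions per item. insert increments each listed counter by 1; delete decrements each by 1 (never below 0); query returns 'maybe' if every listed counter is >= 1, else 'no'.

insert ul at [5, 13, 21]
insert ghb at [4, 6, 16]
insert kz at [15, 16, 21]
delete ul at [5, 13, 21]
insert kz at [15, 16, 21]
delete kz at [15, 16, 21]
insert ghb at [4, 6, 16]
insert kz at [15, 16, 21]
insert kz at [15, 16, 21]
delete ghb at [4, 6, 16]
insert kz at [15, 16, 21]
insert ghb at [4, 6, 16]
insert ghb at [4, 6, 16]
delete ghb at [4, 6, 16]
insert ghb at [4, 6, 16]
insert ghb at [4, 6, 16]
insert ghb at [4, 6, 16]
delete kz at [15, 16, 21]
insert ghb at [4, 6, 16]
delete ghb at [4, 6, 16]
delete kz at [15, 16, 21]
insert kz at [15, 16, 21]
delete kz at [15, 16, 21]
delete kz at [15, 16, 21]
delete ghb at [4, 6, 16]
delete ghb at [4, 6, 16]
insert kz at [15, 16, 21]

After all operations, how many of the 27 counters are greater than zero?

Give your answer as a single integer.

Answer: 5

Derivation:
Step 1: insert ul at [5, 13, 21] -> counters=[0,0,0,0,0,1,0,0,0,0,0,0,0,1,0,0,0,0,0,0,0,1,0,0,0,0,0]
Step 2: insert ghb at [4, 6, 16] -> counters=[0,0,0,0,1,1,1,0,0,0,0,0,0,1,0,0,1,0,0,0,0,1,0,0,0,0,0]
Step 3: insert kz at [15, 16, 21] -> counters=[0,0,0,0,1,1,1,0,0,0,0,0,0,1,0,1,2,0,0,0,0,2,0,0,0,0,0]
Step 4: delete ul at [5, 13, 21] -> counters=[0,0,0,0,1,0,1,0,0,0,0,0,0,0,0,1,2,0,0,0,0,1,0,0,0,0,0]
Step 5: insert kz at [15, 16, 21] -> counters=[0,0,0,0,1,0,1,0,0,0,0,0,0,0,0,2,3,0,0,0,0,2,0,0,0,0,0]
Step 6: delete kz at [15, 16, 21] -> counters=[0,0,0,0,1,0,1,0,0,0,0,0,0,0,0,1,2,0,0,0,0,1,0,0,0,0,0]
Step 7: insert ghb at [4, 6, 16] -> counters=[0,0,0,0,2,0,2,0,0,0,0,0,0,0,0,1,3,0,0,0,0,1,0,0,0,0,0]
Step 8: insert kz at [15, 16, 21] -> counters=[0,0,0,0,2,0,2,0,0,0,0,0,0,0,0,2,4,0,0,0,0,2,0,0,0,0,0]
Step 9: insert kz at [15, 16, 21] -> counters=[0,0,0,0,2,0,2,0,0,0,0,0,0,0,0,3,5,0,0,0,0,3,0,0,0,0,0]
Step 10: delete ghb at [4, 6, 16] -> counters=[0,0,0,0,1,0,1,0,0,0,0,0,0,0,0,3,4,0,0,0,0,3,0,0,0,0,0]
Step 11: insert kz at [15, 16, 21] -> counters=[0,0,0,0,1,0,1,0,0,0,0,0,0,0,0,4,5,0,0,0,0,4,0,0,0,0,0]
Step 12: insert ghb at [4, 6, 16] -> counters=[0,0,0,0,2,0,2,0,0,0,0,0,0,0,0,4,6,0,0,0,0,4,0,0,0,0,0]
Step 13: insert ghb at [4, 6, 16] -> counters=[0,0,0,0,3,0,3,0,0,0,0,0,0,0,0,4,7,0,0,0,0,4,0,0,0,0,0]
Step 14: delete ghb at [4, 6, 16] -> counters=[0,0,0,0,2,0,2,0,0,0,0,0,0,0,0,4,6,0,0,0,0,4,0,0,0,0,0]
Step 15: insert ghb at [4, 6, 16] -> counters=[0,0,0,0,3,0,3,0,0,0,0,0,0,0,0,4,7,0,0,0,0,4,0,0,0,0,0]
Step 16: insert ghb at [4, 6, 16] -> counters=[0,0,0,0,4,0,4,0,0,0,0,0,0,0,0,4,8,0,0,0,0,4,0,0,0,0,0]
Step 17: insert ghb at [4, 6, 16] -> counters=[0,0,0,0,5,0,5,0,0,0,0,0,0,0,0,4,9,0,0,0,0,4,0,0,0,0,0]
Step 18: delete kz at [15, 16, 21] -> counters=[0,0,0,0,5,0,5,0,0,0,0,0,0,0,0,3,8,0,0,0,0,3,0,0,0,0,0]
Step 19: insert ghb at [4, 6, 16] -> counters=[0,0,0,0,6,0,6,0,0,0,0,0,0,0,0,3,9,0,0,0,0,3,0,0,0,0,0]
Step 20: delete ghb at [4, 6, 16] -> counters=[0,0,0,0,5,0,5,0,0,0,0,0,0,0,0,3,8,0,0,0,0,3,0,0,0,0,0]
Step 21: delete kz at [15, 16, 21] -> counters=[0,0,0,0,5,0,5,0,0,0,0,0,0,0,0,2,7,0,0,0,0,2,0,0,0,0,0]
Step 22: insert kz at [15, 16, 21] -> counters=[0,0,0,0,5,0,5,0,0,0,0,0,0,0,0,3,8,0,0,0,0,3,0,0,0,0,0]
Step 23: delete kz at [15, 16, 21] -> counters=[0,0,0,0,5,0,5,0,0,0,0,0,0,0,0,2,7,0,0,0,0,2,0,0,0,0,0]
Step 24: delete kz at [15, 16, 21] -> counters=[0,0,0,0,5,0,5,0,0,0,0,0,0,0,0,1,6,0,0,0,0,1,0,0,0,0,0]
Step 25: delete ghb at [4, 6, 16] -> counters=[0,0,0,0,4,0,4,0,0,0,0,0,0,0,0,1,5,0,0,0,0,1,0,0,0,0,0]
Step 26: delete ghb at [4, 6, 16] -> counters=[0,0,0,0,3,0,3,0,0,0,0,0,0,0,0,1,4,0,0,0,0,1,0,0,0,0,0]
Step 27: insert kz at [15, 16, 21] -> counters=[0,0,0,0,3,0,3,0,0,0,0,0,0,0,0,2,5,0,0,0,0,2,0,0,0,0,0]
Final counters=[0,0,0,0,3,0,3,0,0,0,0,0,0,0,0,2,5,0,0,0,0,2,0,0,0,0,0] -> 5 nonzero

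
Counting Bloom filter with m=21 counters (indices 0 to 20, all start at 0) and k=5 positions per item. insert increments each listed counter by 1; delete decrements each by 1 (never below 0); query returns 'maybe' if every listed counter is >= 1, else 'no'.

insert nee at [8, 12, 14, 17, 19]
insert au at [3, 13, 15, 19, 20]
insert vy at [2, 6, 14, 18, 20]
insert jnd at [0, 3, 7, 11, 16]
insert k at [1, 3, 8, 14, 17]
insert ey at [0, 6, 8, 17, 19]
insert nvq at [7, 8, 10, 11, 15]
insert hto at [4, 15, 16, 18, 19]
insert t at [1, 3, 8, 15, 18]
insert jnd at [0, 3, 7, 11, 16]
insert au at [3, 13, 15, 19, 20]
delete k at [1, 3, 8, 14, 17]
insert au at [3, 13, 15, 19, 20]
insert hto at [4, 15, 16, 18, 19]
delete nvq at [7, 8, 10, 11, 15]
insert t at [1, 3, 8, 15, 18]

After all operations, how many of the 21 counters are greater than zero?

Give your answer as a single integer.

Answer: 18

Derivation:
Step 1: insert nee at [8, 12, 14, 17, 19] -> counters=[0,0,0,0,0,0,0,0,1,0,0,0,1,0,1,0,0,1,0,1,0]
Step 2: insert au at [3, 13, 15, 19, 20] -> counters=[0,0,0,1,0,0,0,0,1,0,0,0,1,1,1,1,0,1,0,2,1]
Step 3: insert vy at [2, 6, 14, 18, 20] -> counters=[0,0,1,1,0,0,1,0,1,0,0,0,1,1,2,1,0,1,1,2,2]
Step 4: insert jnd at [0, 3, 7, 11, 16] -> counters=[1,0,1,2,0,0,1,1,1,0,0,1,1,1,2,1,1,1,1,2,2]
Step 5: insert k at [1, 3, 8, 14, 17] -> counters=[1,1,1,3,0,0,1,1,2,0,0,1,1,1,3,1,1,2,1,2,2]
Step 6: insert ey at [0, 6, 8, 17, 19] -> counters=[2,1,1,3,0,0,2,1,3,0,0,1,1,1,3,1,1,3,1,3,2]
Step 7: insert nvq at [7, 8, 10, 11, 15] -> counters=[2,1,1,3,0,0,2,2,4,0,1,2,1,1,3,2,1,3,1,3,2]
Step 8: insert hto at [4, 15, 16, 18, 19] -> counters=[2,1,1,3,1,0,2,2,4,0,1,2,1,1,3,3,2,3,2,4,2]
Step 9: insert t at [1, 3, 8, 15, 18] -> counters=[2,2,1,4,1,0,2,2,5,0,1,2,1,1,3,4,2,3,3,4,2]
Step 10: insert jnd at [0, 3, 7, 11, 16] -> counters=[3,2,1,5,1,0,2,3,5,0,1,3,1,1,3,4,3,3,3,4,2]
Step 11: insert au at [3, 13, 15, 19, 20] -> counters=[3,2,1,6,1,0,2,3,5,0,1,3,1,2,3,5,3,3,3,5,3]
Step 12: delete k at [1, 3, 8, 14, 17] -> counters=[3,1,1,5,1,0,2,3,4,0,1,3,1,2,2,5,3,2,3,5,3]
Step 13: insert au at [3, 13, 15, 19, 20] -> counters=[3,1,1,6,1,0,2,3,4,0,1,3,1,3,2,6,3,2,3,6,4]
Step 14: insert hto at [4, 15, 16, 18, 19] -> counters=[3,1,1,6,2,0,2,3,4,0,1,3,1,3,2,7,4,2,4,7,4]
Step 15: delete nvq at [7, 8, 10, 11, 15] -> counters=[3,1,1,6,2,0,2,2,3,0,0,2,1,3,2,6,4,2,4,7,4]
Step 16: insert t at [1, 3, 8, 15, 18] -> counters=[3,2,1,7,2,0,2,2,4,0,0,2,1,3,2,7,4,2,5,7,4]
Final counters=[3,2,1,7,2,0,2,2,4,0,0,2,1,3,2,7,4,2,5,7,4] -> 18 nonzero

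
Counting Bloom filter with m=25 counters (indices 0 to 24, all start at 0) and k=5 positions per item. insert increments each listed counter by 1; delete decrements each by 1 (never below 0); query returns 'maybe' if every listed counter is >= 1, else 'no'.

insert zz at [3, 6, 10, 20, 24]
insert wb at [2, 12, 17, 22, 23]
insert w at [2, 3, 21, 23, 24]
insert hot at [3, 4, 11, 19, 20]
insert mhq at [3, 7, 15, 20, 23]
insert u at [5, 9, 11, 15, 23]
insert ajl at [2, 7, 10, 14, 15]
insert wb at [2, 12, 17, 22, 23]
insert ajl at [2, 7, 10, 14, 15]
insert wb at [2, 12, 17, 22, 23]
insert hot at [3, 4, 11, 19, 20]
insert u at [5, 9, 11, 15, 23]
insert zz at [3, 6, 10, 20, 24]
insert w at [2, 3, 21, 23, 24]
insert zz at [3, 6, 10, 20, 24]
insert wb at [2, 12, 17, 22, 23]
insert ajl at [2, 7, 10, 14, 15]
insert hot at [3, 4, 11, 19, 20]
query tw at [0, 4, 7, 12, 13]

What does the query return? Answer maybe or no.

Answer: no

Derivation:
Step 1: insert zz at [3, 6, 10, 20, 24] -> counters=[0,0,0,1,0,0,1,0,0,0,1,0,0,0,0,0,0,0,0,0,1,0,0,0,1]
Step 2: insert wb at [2, 12, 17, 22, 23] -> counters=[0,0,1,1,0,0,1,0,0,0,1,0,1,0,0,0,0,1,0,0,1,0,1,1,1]
Step 3: insert w at [2, 3, 21, 23, 24] -> counters=[0,0,2,2,0,0,1,0,0,0,1,0,1,0,0,0,0,1,0,0,1,1,1,2,2]
Step 4: insert hot at [3, 4, 11, 19, 20] -> counters=[0,0,2,3,1,0,1,0,0,0,1,1,1,0,0,0,0,1,0,1,2,1,1,2,2]
Step 5: insert mhq at [3, 7, 15, 20, 23] -> counters=[0,0,2,4,1,0,1,1,0,0,1,1,1,0,0,1,0,1,0,1,3,1,1,3,2]
Step 6: insert u at [5, 9, 11, 15, 23] -> counters=[0,0,2,4,1,1,1,1,0,1,1,2,1,0,0,2,0,1,0,1,3,1,1,4,2]
Step 7: insert ajl at [2, 7, 10, 14, 15] -> counters=[0,0,3,4,1,1,1,2,0,1,2,2,1,0,1,3,0,1,0,1,3,1,1,4,2]
Step 8: insert wb at [2, 12, 17, 22, 23] -> counters=[0,0,4,4,1,1,1,2,0,1,2,2,2,0,1,3,0,2,0,1,3,1,2,5,2]
Step 9: insert ajl at [2, 7, 10, 14, 15] -> counters=[0,0,5,4,1,1,1,3,0,1,3,2,2,0,2,4,0,2,0,1,3,1,2,5,2]
Step 10: insert wb at [2, 12, 17, 22, 23] -> counters=[0,0,6,4,1,1,1,3,0,1,3,2,3,0,2,4,0,3,0,1,3,1,3,6,2]
Step 11: insert hot at [3, 4, 11, 19, 20] -> counters=[0,0,6,5,2,1,1,3,0,1,3,3,3,0,2,4,0,3,0,2,4,1,3,6,2]
Step 12: insert u at [5, 9, 11, 15, 23] -> counters=[0,0,6,5,2,2,1,3,0,2,3,4,3,0,2,5,0,3,0,2,4,1,3,7,2]
Step 13: insert zz at [3, 6, 10, 20, 24] -> counters=[0,0,6,6,2,2,2,3,0,2,4,4,3,0,2,5,0,3,0,2,5,1,3,7,3]
Step 14: insert w at [2, 3, 21, 23, 24] -> counters=[0,0,7,7,2,2,2,3,0,2,4,4,3,0,2,5,0,3,0,2,5,2,3,8,4]
Step 15: insert zz at [3, 6, 10, 20, 24] -> counters=[0,0,7,8,2,2,3,3,0,2,5,4,3,0,2,5,0,3,0,2,6,2,3,8,5]
Step 16: insert wb at [2, 12, 17, 22, 23] -> counters=[0,0,8,8,2,2,3,3,0,2,5,4,4,0,2,5,0,4,0,2,6,2,4,9,5]
Step 17: insert ajl at [2, 7, 10, 14, 15] -> counters=[0,0,9,8,2,2,3,4,0,2,6,4,4,0,3,6,0,4,0,2,6,2,4,9,5]
Step 18: insert hot at [3, 4, 11, 19, 20] -> counters=[0,0,9,9,3,2,3,4,0,2,6,5,4,0,3,6,0,4,0,3,7,2,4,9,5]
Query tw: check counters[0]=0 counters[4]=3 counters[7]=4 counters[12]=4 counters[13]=0 -> no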